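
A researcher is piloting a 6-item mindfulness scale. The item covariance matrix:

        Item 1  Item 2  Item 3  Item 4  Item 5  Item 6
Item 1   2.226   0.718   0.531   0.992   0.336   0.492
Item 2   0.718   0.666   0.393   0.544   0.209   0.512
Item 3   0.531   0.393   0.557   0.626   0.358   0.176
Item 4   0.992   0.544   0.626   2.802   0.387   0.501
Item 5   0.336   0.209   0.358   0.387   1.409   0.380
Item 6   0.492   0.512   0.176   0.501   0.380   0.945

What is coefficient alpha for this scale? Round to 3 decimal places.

coefficient alpha = 0.749

ΣVar(i) = 2.226 + 0.666 + 0.557 + 2.802 + 1.409 + 0.945 = 8.605
Sum of the distinct covariances = 7.155
total variance = 8.605 + 2 × 7.155 = 22.915
α = (k/(k−1))·(1 − ΣVar(i)/total variance) = (6/5)·(1 − 8.605/22.915) = 0.749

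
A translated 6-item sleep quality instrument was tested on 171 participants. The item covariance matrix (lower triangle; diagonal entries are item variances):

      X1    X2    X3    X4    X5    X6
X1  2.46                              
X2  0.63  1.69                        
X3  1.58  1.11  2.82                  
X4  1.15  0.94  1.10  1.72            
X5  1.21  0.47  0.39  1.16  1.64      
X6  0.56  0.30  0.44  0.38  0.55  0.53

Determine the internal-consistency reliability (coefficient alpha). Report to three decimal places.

coefficient alpha = 0.826

Σσᵢ² = 2.46 + 1.69 + 2.82 + 1.72 + 1.64 + 0.53 = 10.86
Σ_{i<j} σ_ij = 11.97
Var(T) = 10.86 + 2 × 11.97 = 34.80
α = (k/(k−1))·(1 − Σσᵢ²/Var(T)) = (6/5)·(1 − 10.86/34.80) = 0.826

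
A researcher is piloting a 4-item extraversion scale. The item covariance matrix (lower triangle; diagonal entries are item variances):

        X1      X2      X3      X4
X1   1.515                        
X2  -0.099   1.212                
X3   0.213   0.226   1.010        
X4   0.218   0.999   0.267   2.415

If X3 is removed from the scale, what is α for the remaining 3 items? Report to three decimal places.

Remaining items: X1, X2, X4 (k = 3).
sum of item variances = 1.515 + 1.212 + 2.415 = 5.142
total variance = 5.142 + 2 × 1.118 = 7.378
α (item deleted) = (3/2)·(1 − 5.142/7.378) = 0.455

α = 0.455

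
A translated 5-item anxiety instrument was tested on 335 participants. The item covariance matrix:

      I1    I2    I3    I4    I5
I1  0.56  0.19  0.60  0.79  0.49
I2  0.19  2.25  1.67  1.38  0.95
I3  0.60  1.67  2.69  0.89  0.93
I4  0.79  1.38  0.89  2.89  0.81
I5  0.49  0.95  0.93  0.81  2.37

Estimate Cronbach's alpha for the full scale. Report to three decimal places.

Σσ²ᵢ = 0.56 + 2.25 + 2.69 + 2.89 + 2.37 = 10.76
Σ_{i<j} σ_ij = 8.70
total variance = 10.76 + 2 × 8.70 = 28.16
α = (k/(k−1))·(1 − Σσ²ᵢ/total variance) = (5/4)·(1 − 10.76/28.16) = 0.772

Cronbach's alpha = 0.772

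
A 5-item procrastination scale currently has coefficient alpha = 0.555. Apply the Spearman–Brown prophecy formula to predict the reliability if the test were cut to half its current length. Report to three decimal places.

predicted reliability = 0.384

Length factor m = 1/2
α' = m·α / (1 − (1−m)·α)
   = 1/2 × 0.555 / (1 − (1 − 1/2) × 0.555)
   = 0.2775 / 0.7225 = 0.384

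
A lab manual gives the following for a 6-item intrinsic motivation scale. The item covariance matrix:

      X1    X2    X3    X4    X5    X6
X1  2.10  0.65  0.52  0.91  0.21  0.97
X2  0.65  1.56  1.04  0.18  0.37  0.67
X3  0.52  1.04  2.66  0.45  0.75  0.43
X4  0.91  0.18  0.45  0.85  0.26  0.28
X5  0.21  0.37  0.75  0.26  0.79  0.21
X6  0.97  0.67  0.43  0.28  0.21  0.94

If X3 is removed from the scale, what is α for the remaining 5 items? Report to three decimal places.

Remaining items: X1, X2, X4, X5, X6 (k = 5).
ΣVar(i) = 2.10 + 1.56 + 0.85 + 0.79 + 0.94 = 6.24
total variance = 6.24 + 2 × 4.71 = 15.66
α (item deleted) = (5/4)·(1 − 6.24/15.66) = 0.752

α = 0.752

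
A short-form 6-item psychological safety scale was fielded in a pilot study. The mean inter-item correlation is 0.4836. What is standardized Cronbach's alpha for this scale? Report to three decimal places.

α = 0.849

Standardized α = k·r̄ / (1 + (k−1)·r̄) = 6 × 0.4836 / (1 + 5 × 0.4836)
  = 2.9016 / 3.4180 = 0.849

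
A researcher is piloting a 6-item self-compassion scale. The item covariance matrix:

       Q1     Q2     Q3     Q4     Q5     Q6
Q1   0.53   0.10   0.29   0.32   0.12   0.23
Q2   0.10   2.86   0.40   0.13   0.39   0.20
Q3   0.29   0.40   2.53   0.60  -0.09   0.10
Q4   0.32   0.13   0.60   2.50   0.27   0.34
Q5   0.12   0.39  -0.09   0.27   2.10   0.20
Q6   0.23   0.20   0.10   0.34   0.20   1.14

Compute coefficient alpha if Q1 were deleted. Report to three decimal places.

Remaining items: Q2, Q3, Q4, Q5, Q6 (k = 5).
Σσᵢ² = 2.86 + 2.53 + 2.50 + 2.10 + 1.14 = 11.13
total variance = 11.13 + 2 × 2.54 = 16.21
α (item deleted) = (5/4)·(1 − 11.13/16.21) = 0.392

α = 0.392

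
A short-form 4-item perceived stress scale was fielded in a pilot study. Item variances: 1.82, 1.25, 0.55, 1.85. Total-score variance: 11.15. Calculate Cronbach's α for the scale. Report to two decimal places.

sum of item variances = 1.82 + 1.25 + 0.55 + 1.85 = 5.47
α = (k/(k−1))·(1 − sum of item variances/total variance) = (4/3)·(1 − 5.47/11.15) = 0.68

Cronbach's α = 0.68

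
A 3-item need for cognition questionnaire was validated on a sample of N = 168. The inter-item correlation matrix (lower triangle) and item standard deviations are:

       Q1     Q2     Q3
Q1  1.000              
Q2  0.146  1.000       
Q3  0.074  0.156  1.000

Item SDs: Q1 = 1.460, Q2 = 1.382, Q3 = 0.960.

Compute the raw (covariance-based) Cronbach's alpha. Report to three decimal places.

Σσ²ᵢ = 1.460² + 1.382² + 0.960² = 4.9631
Covariances σ_ij = r_ij · s_i · s_j:
  σ(Q1,Q2) = 0.146 × 1.460 × 1.382 = 0.2946
  σ(Q1,Q3) = 0.074 × 1.460 × 0.960 = 0.1037
  σ(Q2,Q3) = 0.156 × 1.382 × 0.960 = 0.2070
σ²_T = Σσ²ᵢ + 2·Σσ_ij = 4.9631 + 2 × 0.6053 = 6.1737
α = (3/2)·(1 − 4.9631/6.1737) = 0.294

α = 0.294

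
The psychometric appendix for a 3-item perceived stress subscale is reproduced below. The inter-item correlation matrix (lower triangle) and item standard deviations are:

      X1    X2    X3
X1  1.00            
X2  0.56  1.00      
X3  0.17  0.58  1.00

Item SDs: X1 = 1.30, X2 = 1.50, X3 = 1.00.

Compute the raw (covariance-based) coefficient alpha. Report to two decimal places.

α = 0.70

Σσ²ᵢ = 1.30² + 1.50² + 1.00² = 4.9400
Covariances σ_ij = r_ij · s_i · s_j:
  σ(X1,X2) = 0.56 × 1.30 × 1.50 = 1.0920
  σ(X1,X3) = 0.17 × 1.30 × 1.00 = 0.2210
  σ(X2,X3) = 0.58 × 1.50 × 1.00 = 0.8700
σ²_T = Σσ²ᵢ + 2·Σσ_ij = 4.9400 + 2 × 2.1830 = 9.3060
α = (3/2)·(1 − 4.9400/9.3060) = 0.70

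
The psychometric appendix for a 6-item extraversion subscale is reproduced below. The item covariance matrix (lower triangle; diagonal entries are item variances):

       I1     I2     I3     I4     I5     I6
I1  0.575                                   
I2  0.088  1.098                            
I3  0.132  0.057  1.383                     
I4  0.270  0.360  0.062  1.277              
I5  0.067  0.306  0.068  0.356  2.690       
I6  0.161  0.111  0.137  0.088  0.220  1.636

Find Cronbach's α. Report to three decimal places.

sum of item variances = 0.575 + 1.098 + 1.383 + 1.277 + 2.690 + 1.636 = 8.659
Sum of the distinct covariances = 2.483
Var(T) = 8.659 + 2 × 2.483 = 13.625
α = (k/(k−1))·(1 − sum of item variances/Var(T)) = (6/5)·(1 − 8.659/13.625) = 0.437

α = 0.437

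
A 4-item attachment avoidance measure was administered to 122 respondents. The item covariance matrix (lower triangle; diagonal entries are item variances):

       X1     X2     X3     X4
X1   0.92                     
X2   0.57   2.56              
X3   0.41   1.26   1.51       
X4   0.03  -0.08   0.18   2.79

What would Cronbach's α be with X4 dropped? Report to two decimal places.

Cronbach's α = 0.71

Remaining items: X1, X2, X3 (k = 3).
Σσᵢ² = 0.92 + 2.56 + 1.51 = 4.99
σ²_total = 4.99 + 2 × 2.24 = 9.47
α (item deleted) = (3/2)·(1 − 4.99/9.47) = 0.71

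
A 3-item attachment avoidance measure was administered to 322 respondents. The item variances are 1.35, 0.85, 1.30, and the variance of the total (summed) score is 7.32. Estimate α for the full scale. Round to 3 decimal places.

Σσᵢ² = 1.35 + 0.85 + 1.30 = 3.50
α = (k/(k−1))·(1 − Σσᵢ²/Var(T)) = (3/2)·(1 − 3.50/7.32) = 0.783

α = 0.783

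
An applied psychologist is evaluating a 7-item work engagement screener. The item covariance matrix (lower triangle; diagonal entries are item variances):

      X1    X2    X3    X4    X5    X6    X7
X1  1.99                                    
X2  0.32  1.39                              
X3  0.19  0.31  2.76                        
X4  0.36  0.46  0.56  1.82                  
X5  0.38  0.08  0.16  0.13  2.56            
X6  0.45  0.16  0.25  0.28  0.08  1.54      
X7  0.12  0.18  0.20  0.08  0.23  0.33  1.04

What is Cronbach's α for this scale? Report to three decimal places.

Σσ²ᵢ = 1.99 + 1.39 + 2.76 + 1.82 + 2.56 + 1.54 + 1.04 = 13.10
Σ_{i<j} σ_ij = 5.31
σ²_T = 13.10 + 2 × 5.31 = 23.72
α = (k/(k−1))·(1 − Σσ²ᵢ/σ²_T) = (7/6)·(1 − 13.10/23.72) = 0.522

α = 0.522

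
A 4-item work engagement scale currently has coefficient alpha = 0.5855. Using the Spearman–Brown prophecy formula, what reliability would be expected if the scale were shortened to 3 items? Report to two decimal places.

Length factor m = 3/4 = 0.7500
α' = m·α / (1 − (1−m)·α)
   = 3/4 × 0.5855 / (1 − (1 − 3/4) × 0.5855)
   = 0.4391 / 0.8536 = 0.51

predicted reliability = 0.51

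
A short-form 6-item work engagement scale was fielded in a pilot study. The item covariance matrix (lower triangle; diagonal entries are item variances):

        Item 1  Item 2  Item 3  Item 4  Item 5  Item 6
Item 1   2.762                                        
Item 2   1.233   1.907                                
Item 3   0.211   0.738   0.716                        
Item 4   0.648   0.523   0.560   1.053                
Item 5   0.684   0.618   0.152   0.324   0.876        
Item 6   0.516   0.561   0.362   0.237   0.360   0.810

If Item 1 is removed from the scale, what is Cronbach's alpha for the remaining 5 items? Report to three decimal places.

Cronbach's alpha = 0.779

Remaining items: Item 2, Item 3, Item 4, Item 5, Item 6 (k = 5).
sum of item variances = 1.907 + 0.716 + 1.053 + 0.876 + 0.810 = 5.362
σ²_T = 5.362 + 2 × 4.435 = 14.232
α (item deleted) = (5/4)·(1 − 5.362/14.232) = 0.779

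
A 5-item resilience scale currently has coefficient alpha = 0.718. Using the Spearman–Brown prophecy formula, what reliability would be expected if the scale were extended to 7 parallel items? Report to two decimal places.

Length factor m = 7/5 = 1.4000
α' = m·α / (1 + (m−1)·α)
   = 7/5 × 0.718 / (1 + (7/5 − 1) × 0.718)
   = 1.0052 / 1.2872 = 0.78

predicted reliability = 0.78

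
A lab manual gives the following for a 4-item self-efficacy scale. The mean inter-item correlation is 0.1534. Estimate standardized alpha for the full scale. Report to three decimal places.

α = 0.420

Standardized α = k·r̄ / (1 + (k−1)·r̄) = 4 × 0.1534 / (1 + 3 × 0.1534)
  = 0.6136 / 1.4602 = 0.420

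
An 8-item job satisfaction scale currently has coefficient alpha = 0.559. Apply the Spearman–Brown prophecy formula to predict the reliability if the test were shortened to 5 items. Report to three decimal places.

predicted reliability = 0.442

Length factor m = 5/8 = 0.6250
α' = m·α / (1 − (1−m)·α)
   = 5/8 × 0.559 / (1 − (1 − 5/8) × 0.559)
   = 0.3494 / 0.7904 = 0.442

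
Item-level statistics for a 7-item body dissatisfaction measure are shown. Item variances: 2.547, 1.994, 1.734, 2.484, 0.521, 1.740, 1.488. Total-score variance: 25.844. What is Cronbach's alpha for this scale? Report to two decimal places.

ΣVar(i) = 2.547 + 1.994 + 1.734 + 2.484 + 0.521 + 1.740 + 1.488 = 12.508
α = (k/(k−1))·(1 − ΣVar(i)/σ²_total) = (7/6)·(1 − 12.508/25.844) = 0.60

Cronbach's alpha = 0.60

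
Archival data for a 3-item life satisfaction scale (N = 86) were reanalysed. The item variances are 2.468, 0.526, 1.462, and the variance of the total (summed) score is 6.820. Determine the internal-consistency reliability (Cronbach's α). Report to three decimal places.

Cronbach's α = 0.520

Σσ²ᵢ = 2.468 + 0.526 + 1.462 = 4.456
α = (k/(k−1))·(1 − Σσ²ᵢ/Var(T)) = (3/2)·(1 − 4.456/6.820) = 0.520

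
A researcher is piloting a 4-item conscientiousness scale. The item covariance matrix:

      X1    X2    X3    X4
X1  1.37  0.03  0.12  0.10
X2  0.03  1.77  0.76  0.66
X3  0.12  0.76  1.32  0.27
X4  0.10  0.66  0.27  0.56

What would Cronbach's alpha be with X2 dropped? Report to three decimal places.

Remaining items: X1, X3, X4 (k = 3).
Σσᵢ² = 1.37 + 1.32 + 0.56 = 3.25
Var(T) = 3.25 + 2 × 0.49 = 4.23
α (item deleted) = (3/2)·(1 − 3.25/4.23) = 0.348

α = 0.348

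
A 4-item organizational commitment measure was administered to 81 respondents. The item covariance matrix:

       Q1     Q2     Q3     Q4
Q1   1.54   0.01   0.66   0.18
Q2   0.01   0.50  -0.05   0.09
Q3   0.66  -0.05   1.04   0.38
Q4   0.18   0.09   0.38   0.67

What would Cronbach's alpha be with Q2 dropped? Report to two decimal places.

α = 0.64

Remaining items: Q1, Q3, Q4 (k = 3).
Σσ²ᵢ = 1.54 + 1.04 + 0.67 = 3.25
σ²_total = 3.25 + 2 × 1.22 = 5.69
α (item deleted) = (3/2)·(1 − 3.25/5.69) = 0.64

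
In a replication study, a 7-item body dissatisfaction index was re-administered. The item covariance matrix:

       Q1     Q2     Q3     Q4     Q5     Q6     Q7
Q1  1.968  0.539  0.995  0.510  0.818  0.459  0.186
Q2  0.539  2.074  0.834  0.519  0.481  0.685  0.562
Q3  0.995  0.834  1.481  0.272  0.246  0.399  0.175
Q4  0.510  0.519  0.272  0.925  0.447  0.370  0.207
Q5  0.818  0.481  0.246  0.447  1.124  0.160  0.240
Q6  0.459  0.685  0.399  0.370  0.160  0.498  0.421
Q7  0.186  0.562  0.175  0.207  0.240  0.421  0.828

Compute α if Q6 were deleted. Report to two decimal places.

α = 0.75

Remaining items: Q1, Q2, Q3, Q4, Q5, Q7 (k = 6).
ΣVar(i) = 1.968 + 2.074 + 1.481 + 0.925 + 1.124 + 0.828 = 8.400
total variance = 8.400 + 2 × 7.031 = 22.462
α (item deleted) = (6/5)·(1 − 8.400/22.462) = 0.75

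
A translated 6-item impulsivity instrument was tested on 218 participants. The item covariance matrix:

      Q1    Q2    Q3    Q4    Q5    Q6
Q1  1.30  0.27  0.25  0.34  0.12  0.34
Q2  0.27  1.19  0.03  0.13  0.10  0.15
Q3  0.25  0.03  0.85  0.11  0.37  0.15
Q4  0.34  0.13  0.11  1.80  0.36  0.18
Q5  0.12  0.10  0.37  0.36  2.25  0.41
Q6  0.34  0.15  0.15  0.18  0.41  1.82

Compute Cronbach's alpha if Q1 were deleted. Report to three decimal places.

Remaining items: Q2, Q3, Q4, Q5, Q6 (k = 5).
sum of item variances = 1.19 + 0.85 + 1.80 + 2.25 + 1.82 = 7.91
total variance = 7.91 + 2 × 1.99 = 11.89
α (item deleted) = (5/4)·(1 − 7.91/11.89) = 0.418

α = 0.418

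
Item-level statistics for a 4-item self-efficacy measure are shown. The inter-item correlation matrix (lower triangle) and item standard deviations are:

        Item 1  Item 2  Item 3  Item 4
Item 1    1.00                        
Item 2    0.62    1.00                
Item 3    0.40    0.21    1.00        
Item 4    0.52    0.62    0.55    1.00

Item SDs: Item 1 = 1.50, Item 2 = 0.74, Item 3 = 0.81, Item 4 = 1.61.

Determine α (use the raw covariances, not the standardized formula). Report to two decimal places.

α = 0.76

Σσ²ᵢ = 1.50² + 0.74² + 0.81² + 1.61² = 6.0458
Covariances σ_ij = r_ij · s_i · s_j:
  σ(Item 1,Item 2) = 0.62 × 1.50 × 0.74 = 0.6882
  σ(Item 1,Item 3) = 0.40 × 1.50 × 0.81 = 0.4860
  σ(Item 1,Item 4) = 0.52 × 1.50 × 1.61 = 1.2558
  σ(Item 2,Item 3) = 0.21 × 0.74 × 0.81 = 0.1259
  σ(Item 2,Item 4) = 0.62 × 0.74 × 1.61 = 0.7387
  σ(Item 3,Item 4) = 0.55 × 0.81 × 1.61 = 0.7173
σ²_T = Σσ²ᵢ + 2·Σσ_ij = 6.0458 + 2 × 4.0119 = 14.0696
α = (4/3)·(1 − 6.0458/14.0696) = 0.76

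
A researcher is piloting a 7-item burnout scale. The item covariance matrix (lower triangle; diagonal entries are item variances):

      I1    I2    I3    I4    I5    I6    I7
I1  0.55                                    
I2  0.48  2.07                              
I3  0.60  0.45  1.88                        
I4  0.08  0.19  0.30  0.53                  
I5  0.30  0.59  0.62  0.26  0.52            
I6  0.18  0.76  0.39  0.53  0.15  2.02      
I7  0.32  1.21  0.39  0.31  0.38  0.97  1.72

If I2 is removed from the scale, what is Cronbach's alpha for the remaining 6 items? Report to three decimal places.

Remaining items: I1, I3, I4, I5, I6, I7 (k = 6).
Σσᵢ² = 0.55 + 1.88 + 0.53 + 0.52 + 2.02 + 1.72 = 7.22
σ²_total = 7.22 + 2 × 5.78 = 18.78
α (item deleted) = (6/5)·(1 − 7.22/18.78) = 0.739

α = 0.739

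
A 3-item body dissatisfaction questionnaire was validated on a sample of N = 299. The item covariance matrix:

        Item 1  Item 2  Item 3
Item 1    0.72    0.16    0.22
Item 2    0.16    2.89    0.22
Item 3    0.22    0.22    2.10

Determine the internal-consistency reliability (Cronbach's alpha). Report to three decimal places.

α = 0.260

Σσᵢ² = 0.72 + 2.89 + 2.10 = 5.71
Σ_{i<j} σ_ij = 0.60
σ²_total = 5.71 + 2 × 0.60 = 6.91
α = (k/(k−1))·(1 − Σσᵢ²/σ²_total) = (3/2)·(1 − 5.71/6.91) = 0.260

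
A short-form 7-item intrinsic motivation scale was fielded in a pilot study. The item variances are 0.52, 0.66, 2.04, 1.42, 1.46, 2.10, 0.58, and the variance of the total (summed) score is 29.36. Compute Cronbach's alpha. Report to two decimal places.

Σσᵢ² = 0.52 + 0.66 + 2.04 + 1.42 + 1.46 + 2.10 + 0.58 = 8.78
α = (k/(k−1))·(1 − Σσᵢ²/Var(T)) = (7/6)·(1 − 8.78/29.36) = 0.82

α = 0.82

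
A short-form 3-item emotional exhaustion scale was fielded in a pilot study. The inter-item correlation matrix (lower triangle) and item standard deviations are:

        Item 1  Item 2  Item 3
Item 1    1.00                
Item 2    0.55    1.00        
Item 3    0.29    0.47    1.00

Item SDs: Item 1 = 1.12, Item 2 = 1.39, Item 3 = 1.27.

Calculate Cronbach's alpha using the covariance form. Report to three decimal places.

α = 0.700

Σσ²ᵢ = 1.12² + 1.39² + 1.27² = 4.7994
Covariances σ_ij = r_ij · s_i · s_j:
  σ(Item 1,Item 2) = 0.55 × 1.12 × 1.39 = 0.8562
  σ(Item 1,Item 3) = 0.29 × 1.12 × 1.27 = 0.4125
  σ(Item 2,Item 3) = 0.47 × 1.39 × 1.27 = 0.8297
σ²_T = Σσ²ᵢ + 2·Σσ_ij = 4.7994 + 2 × 2.0984 = 8.9962
α = (3/2)·(1 − 4.7994/8.9962) = 0.700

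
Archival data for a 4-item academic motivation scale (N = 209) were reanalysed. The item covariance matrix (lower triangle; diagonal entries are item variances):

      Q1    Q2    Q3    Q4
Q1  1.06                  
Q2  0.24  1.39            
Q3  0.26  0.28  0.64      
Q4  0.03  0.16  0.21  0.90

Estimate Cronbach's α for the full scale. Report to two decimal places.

sum of item variances = 1.06 + 1.39 + 0.64 + 0.90 = 3.99
Σ_{i<j} σ_ij = 1.18
σ²_T = 3.99 + 2 × 1.18 = 6.35
α = (k/(k−1))·(1 − sum of item variances/σ²_T) = (4/3)·(1 − 3.99/6.35) = 0.50

Cronbach's α = 0.50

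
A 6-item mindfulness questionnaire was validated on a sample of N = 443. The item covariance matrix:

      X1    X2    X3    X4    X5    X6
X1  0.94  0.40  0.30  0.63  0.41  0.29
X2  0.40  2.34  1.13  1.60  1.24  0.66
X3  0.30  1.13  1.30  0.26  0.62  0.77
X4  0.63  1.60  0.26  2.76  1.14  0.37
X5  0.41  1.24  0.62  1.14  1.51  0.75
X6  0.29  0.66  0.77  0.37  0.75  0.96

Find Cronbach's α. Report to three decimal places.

α = 0.820

Σσ²ᵢ = 0.94 + 2.34 + 1.30 + 2.76 + 1.51 + 0.96 = 9.81
Σ_{i<j} σ_ij = 10.57
Var(T) = 9.81 + 2 × 10.57 = 30.95
α = (k/(k−1))·(1 − Σσ²ᵢ/Var(T)) = (6/5)·(1 − 9.81/30.95) = 0.820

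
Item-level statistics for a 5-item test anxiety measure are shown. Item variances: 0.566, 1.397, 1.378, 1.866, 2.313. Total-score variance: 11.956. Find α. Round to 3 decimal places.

α = 0.464

sum of item variances = 0.566 + 1.397 + 1.378 + 1.866 + 2.313 = 7.520
α = (k/(k−1))·(1 − sum of item variances/total variance) = (5/4)·(1 − 7.520/11.956) = 0.464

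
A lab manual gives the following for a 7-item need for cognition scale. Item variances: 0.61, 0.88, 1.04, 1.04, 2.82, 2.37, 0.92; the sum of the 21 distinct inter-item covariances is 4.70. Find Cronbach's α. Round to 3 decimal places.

Cronbach's α = 0.575

sum of item variances = 0.61 + 0.88 + 1.04 + 1.04 + 2.82 + 2.37 + 0.92 = 9.68
Sum of distinct covariances = 4.70
σ²_total = sum of item variances + 2·Σcov = 9.68 + 2 × 4.70 = 19.08
α = (7/6)·(1 − 9.68/19.08) = 0.575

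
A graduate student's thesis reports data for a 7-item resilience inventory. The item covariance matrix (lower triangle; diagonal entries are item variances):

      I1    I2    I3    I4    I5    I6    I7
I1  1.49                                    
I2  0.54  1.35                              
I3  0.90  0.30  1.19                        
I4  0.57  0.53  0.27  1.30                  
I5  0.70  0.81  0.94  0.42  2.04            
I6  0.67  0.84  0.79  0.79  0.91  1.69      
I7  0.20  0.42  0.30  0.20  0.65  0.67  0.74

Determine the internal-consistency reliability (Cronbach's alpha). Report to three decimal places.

Σσᵢ² = 1.49 + 1.35 + 1.19 + 1.30 + 2.04 + 1.69 + 0.74 = 9.80
Sum of the distinct covariances = 12.42
σ²_total = 9.80 + 2 × 12.42 = 34.64
α = (k/(k−1))·(1 − Σσᵢ²/σ²_total) = (7/6)·(1 − 9.80/34.64) = 0.837

Cronbach's alpha = 0.837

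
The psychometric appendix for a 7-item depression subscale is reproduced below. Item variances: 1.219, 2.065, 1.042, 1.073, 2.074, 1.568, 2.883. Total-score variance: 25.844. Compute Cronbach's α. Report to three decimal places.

Σσᵢ² = 1.219 + 2.065 + 1.042 + 1.073 + 2.074 + 1.568 + 2.883 = 11.924
α = (k/(k−1))·(1 − Σσᵢ²/σ²_T) = (7/6)·(1 − 11.924/25.844) = 0.628

Cronbach's α = 0.628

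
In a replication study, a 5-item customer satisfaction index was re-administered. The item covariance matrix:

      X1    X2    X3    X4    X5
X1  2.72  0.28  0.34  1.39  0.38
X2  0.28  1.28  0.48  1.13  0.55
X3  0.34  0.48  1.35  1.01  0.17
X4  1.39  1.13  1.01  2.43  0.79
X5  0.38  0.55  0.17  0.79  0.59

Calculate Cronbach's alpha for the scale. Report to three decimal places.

sum of item variances = 2.72 + 1.28 + 1.35 + 2.43 + 0.59 = 8.37
Sum of the distinct covariances = 6.52
total variance = 8.37 + 2 × 6.52 = 21.41
α = (k/(k−1))·(1 − sum of item variances/total variance) = (5/4)·(1 − 8.37/21.41) = 0.761

Cronbach's alpha = 0.761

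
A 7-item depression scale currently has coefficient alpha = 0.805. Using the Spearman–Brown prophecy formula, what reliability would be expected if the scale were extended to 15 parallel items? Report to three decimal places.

Length factor m = 15/7 = 2.1429
α' = m·α / (1 + (m−1)·α)
   = 15/7 × 0.805 / (1 + (15/7 − 1) × 0.805)
   = 1.7250 / 1.9200 = 0.898

predicted reliability = 0.898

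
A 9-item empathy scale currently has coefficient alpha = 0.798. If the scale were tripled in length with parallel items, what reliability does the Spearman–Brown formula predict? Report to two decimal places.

Length factor m = 3
α' = m·α / (1 + (m−1)·α)
   = 3 × 0.798 / (1 + (3 − 1) × 0.798)
   = 2.3940 / 2.5960 = 0.92

predicted reliability = 0.92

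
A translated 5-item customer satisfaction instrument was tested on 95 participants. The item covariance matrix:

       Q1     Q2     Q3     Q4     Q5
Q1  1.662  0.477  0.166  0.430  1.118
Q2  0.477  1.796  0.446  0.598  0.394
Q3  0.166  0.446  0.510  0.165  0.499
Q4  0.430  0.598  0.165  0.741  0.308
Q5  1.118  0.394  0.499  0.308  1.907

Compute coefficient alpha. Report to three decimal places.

ΣVar(i) = 1.662 + 1.796 + 0.510 + 0.741 + 1.907 = 6.616
Sum of off-diagonal covariances = 4.601
total variance = 6.616 + 2 × 4.601 = 15.818
α = (k/(k−1))·(1 − ΣVar(i)/total variance) = (5/4)·(1 − 6.616/15.818) = 0.727

α = 0.727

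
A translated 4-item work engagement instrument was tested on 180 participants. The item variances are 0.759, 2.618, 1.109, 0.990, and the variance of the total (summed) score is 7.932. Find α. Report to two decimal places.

ΣVar(i) = 0.759 + 2.618 + 1.109 + 0.990 = 5.476
α = (k/(k−1))·(1 − ΣVar(i)/σ²_T) = (4/3)·(1 − 5.476/7.932) = 0.41

α = 0.41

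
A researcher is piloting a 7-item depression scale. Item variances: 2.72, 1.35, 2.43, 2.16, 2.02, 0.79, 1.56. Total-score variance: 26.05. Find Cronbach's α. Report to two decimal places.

Σσᵢ² = 2.72 + 1.35 + 2.43 + 2.16 + 2.02 + 0.79 + 1.56 = 13.03
α = (k/(k−1))·(1 − Σσᵢ²/total variance) = (7/6)·(1 − 13.03/26.05) = 0.58

α = 0.58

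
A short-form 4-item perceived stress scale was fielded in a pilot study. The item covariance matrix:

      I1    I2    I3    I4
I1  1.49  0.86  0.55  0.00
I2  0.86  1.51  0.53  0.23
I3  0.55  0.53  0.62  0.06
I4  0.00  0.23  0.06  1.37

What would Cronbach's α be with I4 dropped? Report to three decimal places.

α = 0.776

Remaining items: I1, I2, I3 (k = 3).
Σσ²ᵢ = 1.49 + 1.51 + 0.62 = 3.62
σ²_T = 3.62 + 2 × 1.94 = 7.50
α (item deleted) = (3/2)·(1 − 3.62/7.50) = 0.776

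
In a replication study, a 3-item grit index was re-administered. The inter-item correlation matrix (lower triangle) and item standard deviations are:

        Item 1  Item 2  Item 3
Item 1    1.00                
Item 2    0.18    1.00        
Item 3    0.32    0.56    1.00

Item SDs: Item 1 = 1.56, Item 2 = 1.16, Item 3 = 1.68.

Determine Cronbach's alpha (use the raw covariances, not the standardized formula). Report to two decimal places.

α = 0.61

Σσ²ᵢ = 1.56² + 1.16² + 1.68² = 6.6016
Covariances σ_ij = r_ij · s_i · s_j:
  σ(Item 1,Item 2) = 0.18 × 1.56 × 1.16 = 0.3257
  σ(Item 1,Item 3) = 0.32 × 1.56 × 1.68 = 0.8387
  σ(Item 2,Item 3) = 0.56 × 1.16 × 1.68 = 1.0913
σ²_T = Σσ²ᵢ + 2·Σσ_ij = 6.6016 + 2 × 2.2557 = 11.1130
α = (3/2)·(1 − 6.6016/11.1130) = 0.61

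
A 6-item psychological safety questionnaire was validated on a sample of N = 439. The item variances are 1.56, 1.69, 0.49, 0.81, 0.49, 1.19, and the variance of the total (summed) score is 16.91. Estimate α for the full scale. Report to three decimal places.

α = 0.758

Σσ²ᵢ = 1.56 + 1.69 + 0.49 + 0.81 + 0.49 + 1.19 = 6.23
α = (k/(k−1))·(1 − Σσ²ᵢ/Var(T)) = (6/5)·(1 − 6.23/16.91) = 0.758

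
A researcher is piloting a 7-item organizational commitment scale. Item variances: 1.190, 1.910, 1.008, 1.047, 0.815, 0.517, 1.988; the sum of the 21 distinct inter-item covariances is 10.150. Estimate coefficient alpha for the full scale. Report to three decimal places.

coefficient alpha = 0.823

Σσ²ᵢ = 1.190 + 1.910 + 1.008 + 1.047 + 0.815 + 0.517 + 1.988 = 8.475
Sum of distinct covariances = 10.150
σ²_total = Σσ²ᵢ + 2·Σcov = 8.475 + 2 × 10.150 = 28.775
α = (7/6)·(1 − 8.475/28.775) = 0.823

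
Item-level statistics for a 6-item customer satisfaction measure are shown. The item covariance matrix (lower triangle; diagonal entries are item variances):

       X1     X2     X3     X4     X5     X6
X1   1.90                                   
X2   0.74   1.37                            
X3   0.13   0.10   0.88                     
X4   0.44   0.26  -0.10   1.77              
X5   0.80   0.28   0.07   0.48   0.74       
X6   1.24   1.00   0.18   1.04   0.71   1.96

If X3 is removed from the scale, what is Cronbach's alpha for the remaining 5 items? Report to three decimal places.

Remaining items: X1, X2, X4, X5, X6 (k = 5).
ΣVar(i) = 1.90 + 1.37 + 1.77 + 0.74 + 1.96 = 7.74
σ²_T = 7.74 + 2 × 6.99 = 21.72
α (item deleted) = (5/4)·(1 − 7.74/21.72) = 0.805

α = 0.805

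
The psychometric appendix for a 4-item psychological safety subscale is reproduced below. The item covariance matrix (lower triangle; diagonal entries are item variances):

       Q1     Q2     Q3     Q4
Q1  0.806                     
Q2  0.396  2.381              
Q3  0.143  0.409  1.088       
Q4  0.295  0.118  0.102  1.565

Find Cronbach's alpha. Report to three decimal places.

Σσ²ᵢ = 0.806 + 2.381 + 1.088 + 1.565 = 5.840
Sum of the distinct covariances = 1.463
σ²_total = 5.840 + 2 × 1.463 = 8.766
α = (k/(k−1))·(1 − Σσ²ᵢ/σ²_total) = (4/3)·(1 − 5.840/8.766) = 0.445

α = 0.445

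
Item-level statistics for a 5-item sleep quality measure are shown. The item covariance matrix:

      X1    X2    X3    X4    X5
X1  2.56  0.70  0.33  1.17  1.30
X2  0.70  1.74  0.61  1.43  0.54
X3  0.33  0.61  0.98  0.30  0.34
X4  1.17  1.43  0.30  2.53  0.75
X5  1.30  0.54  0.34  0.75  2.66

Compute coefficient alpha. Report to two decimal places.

ΣVar(i) = 2.56 + 1.74 + 0.98 + 2.53 + 2.66 = 10.47
Sum of off-diagonal covariances = 7.47
σ²_T = 10.47 + 2 × 7.47 = 25.41
α = (k/(k−1))·(1 − ΣVar(i)/σ²_T) = (5/4)·(1 − 10.47/25.41) = 0.73

coefficient alpha = 0.73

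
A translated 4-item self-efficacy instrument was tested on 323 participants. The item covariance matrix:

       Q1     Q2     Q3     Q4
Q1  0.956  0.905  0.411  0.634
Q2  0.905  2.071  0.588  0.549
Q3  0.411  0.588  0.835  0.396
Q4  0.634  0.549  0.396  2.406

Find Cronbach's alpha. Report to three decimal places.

sum of item variances = 0.956 + 2.071 + 0.835 + 2.406 = 6.268
Σ_{i<j} σ_ij = 3.483
σ²_T = 6.268 + 2 × 3.483 = 13.234
α = (k/(k−1))·(1 − sum of item variances/σ²_T) = (4/3)·(1 − 6.268/13.234) = 0.702

Cronbach's alpha = 0.702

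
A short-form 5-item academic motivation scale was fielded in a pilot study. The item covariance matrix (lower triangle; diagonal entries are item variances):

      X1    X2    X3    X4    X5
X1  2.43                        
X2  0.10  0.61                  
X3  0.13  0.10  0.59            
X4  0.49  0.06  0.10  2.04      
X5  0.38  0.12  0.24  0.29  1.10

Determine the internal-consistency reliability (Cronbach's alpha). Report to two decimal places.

Σσᵢ² = 2.43 + 0.61 + 0.59 + 2.04 + 1.10 = 6.77
Sum of off-diagonal covariances = 2.01
total variance = 6.77 + 2 × 2.01 = 10.79
α = (k/(k−1))·(1 − Σσᵢ²/total variance) = (5/4)·(1 − 6.77/10.79) = 0.47

Cronbach's alpha = 0.47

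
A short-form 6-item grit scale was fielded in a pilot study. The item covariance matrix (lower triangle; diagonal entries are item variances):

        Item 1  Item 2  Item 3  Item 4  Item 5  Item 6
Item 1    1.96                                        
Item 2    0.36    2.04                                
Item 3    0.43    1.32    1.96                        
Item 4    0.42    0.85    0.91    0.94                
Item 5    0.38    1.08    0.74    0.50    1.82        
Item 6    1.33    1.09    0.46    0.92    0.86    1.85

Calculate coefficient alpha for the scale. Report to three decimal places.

α = 0.826

sum of item variances = 1.96 + 2.04 + 1.96 + 0.94 + 1.82 + 1.85 = 10.57
Sum of the distinct covariances = 11.65
total variance = 10.57 + 2 × 11.65 = 33.87
α = (k/(k−1))·(1 − sum of item variances/total variance) = (6/5)·(1 − 10.57/33.87) = 0.826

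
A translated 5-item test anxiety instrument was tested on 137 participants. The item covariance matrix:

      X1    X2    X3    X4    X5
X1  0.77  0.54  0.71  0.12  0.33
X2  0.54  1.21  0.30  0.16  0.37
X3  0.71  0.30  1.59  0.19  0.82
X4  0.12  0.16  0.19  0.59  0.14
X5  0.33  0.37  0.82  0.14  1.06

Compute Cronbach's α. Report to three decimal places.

Σσᵢ² = 0.77 + 1.21 + 1.59 + 0.59 + 1.06 = 5.22
Sum of off-diagonal covariances = 3.68
total variance = 5.22 + 2 × 3.68 = 12.58
α = (k/(k−1))·(1 − Σσᵢ²/total variance) = (5/4)·(1 − 5.22/12.58) = 0.731

α = 0.731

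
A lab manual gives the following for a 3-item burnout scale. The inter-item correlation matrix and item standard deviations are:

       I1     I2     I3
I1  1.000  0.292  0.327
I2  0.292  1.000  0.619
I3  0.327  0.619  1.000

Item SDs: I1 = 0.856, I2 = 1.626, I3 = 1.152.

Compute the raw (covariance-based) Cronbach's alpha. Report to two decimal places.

Σσ²ᵢ = 0.856² + 1.626² + 1.152² = 4.7037
Covariances σ_ij = r_ij · s_i · s_j:
  σ(I1,I2) = 0.292 × 0.856 × 1.626 = 0.4064
  σ(I1,I3) = 0.327 × 0.856 × 1.152 = 0.3225
  σ(I2,I3) = 0.619 × 1.626 × 1.152 = 1.1595
σ²_T = Σσ²ᵢ + 2·Σσ_ij = 4.7037 + 2 × 1.8884 = 8.4805
α = (3/2)·(1 − 4.7037/8.4805) = 0.67

α = 0.67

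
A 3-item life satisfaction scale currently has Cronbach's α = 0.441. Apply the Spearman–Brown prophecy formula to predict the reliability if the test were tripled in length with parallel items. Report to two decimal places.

predicted reliability = 0.70

Length factor m = 3
α' = m·α / (1 + (m−1)·α)
   = 3 × 0.441 / (1 + (3 − 1) × 0.441)
   = 1.3230 / 1.8820 = 0.70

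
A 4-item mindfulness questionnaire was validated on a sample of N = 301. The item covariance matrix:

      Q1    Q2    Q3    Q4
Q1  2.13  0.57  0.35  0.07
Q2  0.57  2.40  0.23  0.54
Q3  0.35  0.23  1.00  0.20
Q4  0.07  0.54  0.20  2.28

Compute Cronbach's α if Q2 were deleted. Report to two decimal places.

α = 0.28

Remaining items: Q1, Q3, Q4 (k = 3).
ΣVar(i) = 2.13 + 1.00 + 2.28 = 5.41
σ²_T = 5.41 + 2 × 0.62 = 6.65
α (item deleted) = (3/2)·(1 − 5.41/6.65) = 0.28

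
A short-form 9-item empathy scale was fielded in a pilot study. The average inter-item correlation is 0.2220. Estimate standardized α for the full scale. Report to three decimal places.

Standardized α = k·r̄ / (1 + (k−1)·r̄) = 9 × 0.2220 / (1 + 8 × 0.2220)
  = 1.9980 / 2.7760 = 0.720

α = 0.720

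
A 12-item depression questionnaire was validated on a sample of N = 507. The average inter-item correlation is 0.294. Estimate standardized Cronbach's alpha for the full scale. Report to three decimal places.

Standardized α = k·r̄ / (1 + (k−1)·r̄) = 12 × 0.294 / (1 + 11 × 0.294)
  = 3.5280 / 4.2340 = 0.833

α = 0.833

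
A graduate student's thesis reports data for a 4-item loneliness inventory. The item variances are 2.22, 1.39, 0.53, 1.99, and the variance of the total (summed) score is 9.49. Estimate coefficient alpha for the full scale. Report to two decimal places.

α = 0.47

Σσ²ᵢ = 2.22 + 1.39 + 0.53 + 1.99 = 6.13
α = (k/(k−1))·(1 − Σσ²ᵢ/Var(T)) = (4/3)·(1 − 6.13/9.49) = 0.47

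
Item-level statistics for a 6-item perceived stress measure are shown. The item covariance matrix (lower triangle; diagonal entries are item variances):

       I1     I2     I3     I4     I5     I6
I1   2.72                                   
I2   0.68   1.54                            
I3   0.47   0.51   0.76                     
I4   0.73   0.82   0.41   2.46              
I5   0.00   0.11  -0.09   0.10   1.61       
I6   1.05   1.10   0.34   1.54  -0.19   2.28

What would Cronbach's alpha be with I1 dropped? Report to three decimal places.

Remaining items: I2, I3, I4, I5, I6 (k = 5).
Σσᵢ² = 1.54 + 0.76 + 2.46 + 1.61 + 2.28 = 8.65
σ²_T = 8.65 + 2 × 4.65 = 17.95
α (item deleted) = (5/4)·(1 − 8.65/17.95) = 0.648

Cronbach's alpha = 0.648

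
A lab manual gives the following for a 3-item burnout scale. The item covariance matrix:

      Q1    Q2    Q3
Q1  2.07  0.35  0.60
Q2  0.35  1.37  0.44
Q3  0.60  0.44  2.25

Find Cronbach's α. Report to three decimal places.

Cronbach's α = 0.492

ΣVar(i) = 2.07 + 1.37 + 2.25 = 5.69
Sum of the distinct covariances = 1.39
σ²_total = 5.69 + 2 × 1.39 = 8.47
α = (k/(k−1))·(1 − ΣVar(i)/σ²_total) = (3/2)·(1 − 5.69/8.47) = 0.492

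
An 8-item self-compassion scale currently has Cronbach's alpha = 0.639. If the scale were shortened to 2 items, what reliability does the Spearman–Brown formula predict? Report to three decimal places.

predicted reliability = 0.307

Length factor m = 2/8 = 0.2500
α' = m·α / (1 − (1−m)·α)
   = 2/8 × 0.639 / (1 − (1 − 2/8) × 0.639)
   = 0.1598 / 0.5208 = 0.307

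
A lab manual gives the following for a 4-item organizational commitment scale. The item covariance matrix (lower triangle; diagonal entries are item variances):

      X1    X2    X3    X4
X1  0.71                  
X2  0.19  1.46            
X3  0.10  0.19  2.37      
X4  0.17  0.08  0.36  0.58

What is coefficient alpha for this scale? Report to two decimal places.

coefficient alpha = 0.40

ΣVar(i) = 0.71 + 1.46 + 2.37 + 0.58 = 5.12
Sum of off-diagonal covariances = 1.09
total variance = 5.12 + 2 × 1.09 = 7.30
α = (k/(k−1))·(1 − ΣVar(i)/total variance) = (4/3)·(1 − 5.12/7.30) = 0.40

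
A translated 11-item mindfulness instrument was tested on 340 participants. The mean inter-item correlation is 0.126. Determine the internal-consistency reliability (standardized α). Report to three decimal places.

Standardized α = k·r̄ / (1 + (k−1)·r̄) = 11 × 0.126 / (1 + 10 × 0.126)
  = 1.3860 / 2.2600 = 0.613

α = 0.613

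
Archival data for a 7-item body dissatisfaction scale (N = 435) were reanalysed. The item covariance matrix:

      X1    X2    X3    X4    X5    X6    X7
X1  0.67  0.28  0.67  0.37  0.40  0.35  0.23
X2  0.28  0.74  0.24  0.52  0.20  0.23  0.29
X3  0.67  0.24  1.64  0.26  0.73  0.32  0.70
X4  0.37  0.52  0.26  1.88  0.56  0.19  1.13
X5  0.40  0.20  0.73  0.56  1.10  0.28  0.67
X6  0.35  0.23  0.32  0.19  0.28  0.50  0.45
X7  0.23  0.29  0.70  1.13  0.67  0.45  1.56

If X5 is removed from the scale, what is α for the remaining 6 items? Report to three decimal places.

α = 0.769

Remaining items: X1, X2, X3, X4, X6, X7 (k = 6).
ΣVar(i) = 0.67 + 0.74 + 1.64 + 1.88 + 0.50 + 1.56 = 6.99
Var(T) = 6.99 + 2 × 6.23 = 19.45
α (item deleted) = (6/5)·(1 − 6.99/19.45) = 0.769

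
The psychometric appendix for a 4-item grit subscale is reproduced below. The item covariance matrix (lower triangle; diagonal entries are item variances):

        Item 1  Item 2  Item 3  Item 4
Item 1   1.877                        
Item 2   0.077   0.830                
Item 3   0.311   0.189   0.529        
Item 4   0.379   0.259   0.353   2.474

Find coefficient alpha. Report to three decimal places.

α = 0.473

Σσ²ᵢ = 1.877 + 0.830 + 0.529 + 2.474 = 5.710
Sum of the distinct covariances = 1.568
σ²_T = 5.710 + 2 × 1.568 = 8.846
α = (k/(k−1))·(1 − Σσ²ᵢ/σ²_T) = (4/3)·(1 − 5.710/8.846) = 0.473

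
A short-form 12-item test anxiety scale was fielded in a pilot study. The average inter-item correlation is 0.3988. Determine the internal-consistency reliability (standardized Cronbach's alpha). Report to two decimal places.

α = 0.89

Standardized α = k·r̄ / (1 + (k−1)·r̄) = 12 × 0.3988 / (1 + 11 × 0.3988)
  = 4.7856 / 5.3868 = 0.89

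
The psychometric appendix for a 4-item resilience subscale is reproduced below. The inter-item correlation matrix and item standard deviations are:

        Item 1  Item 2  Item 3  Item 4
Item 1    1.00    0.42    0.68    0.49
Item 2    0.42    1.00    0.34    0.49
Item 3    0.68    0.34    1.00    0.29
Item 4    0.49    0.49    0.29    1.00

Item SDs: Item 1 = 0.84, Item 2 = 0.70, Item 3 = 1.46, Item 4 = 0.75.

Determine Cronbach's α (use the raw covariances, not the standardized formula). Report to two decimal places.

α = 0.72

Σσ²ᵢ = 0.84² + 0.70² + 1.46² + 0.75² = 3.8897
Covariances σ_ij = r_ij · s_i · s_j:
  σ(Item 1,Item 2) = 0.42 × 0.84 × 0.70 = 0.2470
  σ(Item 1,Item 3) = 0.68 × 0.84 × 1.46 = 0.8340
  σ(Item 1,Item 4) = 0.49 × 0.84 × 0.75 = 0.3087
  σ(Item 2,Item 3) = 0.34 × 0.70 × 1.46 = 0.3475
  σ(Item 2,Item 4) = 0.49 × 0.70 × 0.75 = 0.2572
  σ(Item 3,Item 4) = 0.29 × 1.46 × 0.75 = 0.3175
σ²_T = Σσ²ᵢ + 2·Σσ_ij = 3.8897 + 2 × 2.3119 = 8.5135
α = (4/3)·(1 − 3.8897/8.5135) = 0.72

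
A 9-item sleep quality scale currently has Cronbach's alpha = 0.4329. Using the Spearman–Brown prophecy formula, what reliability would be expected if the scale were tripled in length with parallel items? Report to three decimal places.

predicted reliability = 0.696

Length factor m = 3
α' = m·α / (1 + (m−1)·α)
   = 3 × 0.4329 / (1 + (3 − 1) × 0.4329)
   = 1.2987 / 1.8658 = 0.696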